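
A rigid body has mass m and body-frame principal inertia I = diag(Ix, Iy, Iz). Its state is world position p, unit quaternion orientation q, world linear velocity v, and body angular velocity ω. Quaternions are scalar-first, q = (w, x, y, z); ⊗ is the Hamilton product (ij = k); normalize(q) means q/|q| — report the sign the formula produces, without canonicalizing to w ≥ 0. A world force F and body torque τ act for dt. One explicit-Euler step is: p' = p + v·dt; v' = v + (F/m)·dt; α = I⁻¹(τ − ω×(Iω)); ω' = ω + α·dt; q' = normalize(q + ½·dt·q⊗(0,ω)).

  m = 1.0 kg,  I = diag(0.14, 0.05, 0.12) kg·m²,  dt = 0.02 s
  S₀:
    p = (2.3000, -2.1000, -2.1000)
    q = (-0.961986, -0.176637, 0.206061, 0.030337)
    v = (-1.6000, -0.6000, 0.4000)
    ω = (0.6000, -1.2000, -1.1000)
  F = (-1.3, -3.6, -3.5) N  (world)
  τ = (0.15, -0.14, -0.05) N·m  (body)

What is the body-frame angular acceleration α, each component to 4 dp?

α = (0.4114, -2.5360, -0.9567)

precession coupling ω×(Iω) = (0.0924, -0.0132, 0.0648)
angular accel α = (0.4114, -2.5360, -0.9567)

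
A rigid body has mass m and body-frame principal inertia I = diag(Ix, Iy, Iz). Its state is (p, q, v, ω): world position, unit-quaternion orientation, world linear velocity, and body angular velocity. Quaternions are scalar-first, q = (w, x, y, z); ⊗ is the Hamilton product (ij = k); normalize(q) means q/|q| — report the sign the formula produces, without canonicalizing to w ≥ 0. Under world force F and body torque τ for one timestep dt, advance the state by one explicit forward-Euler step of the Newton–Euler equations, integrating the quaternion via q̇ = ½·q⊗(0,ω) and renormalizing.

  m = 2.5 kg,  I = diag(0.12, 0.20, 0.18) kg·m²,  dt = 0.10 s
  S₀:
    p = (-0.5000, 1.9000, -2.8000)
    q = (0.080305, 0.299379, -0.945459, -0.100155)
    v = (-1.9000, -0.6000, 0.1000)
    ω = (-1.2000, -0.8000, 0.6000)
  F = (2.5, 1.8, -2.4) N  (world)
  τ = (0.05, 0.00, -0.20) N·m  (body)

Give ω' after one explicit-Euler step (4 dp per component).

ω' = (-1.1663, -0.8216, 0.4462)

gyro term ω×Iω = (0.0096, 0.0432, 0.0768)
(τ − ω×Iω)/I = (0.3367, -0.2160, -1.5378)
ω + α·dt = (-1.1663, -0.8216, 0.4462)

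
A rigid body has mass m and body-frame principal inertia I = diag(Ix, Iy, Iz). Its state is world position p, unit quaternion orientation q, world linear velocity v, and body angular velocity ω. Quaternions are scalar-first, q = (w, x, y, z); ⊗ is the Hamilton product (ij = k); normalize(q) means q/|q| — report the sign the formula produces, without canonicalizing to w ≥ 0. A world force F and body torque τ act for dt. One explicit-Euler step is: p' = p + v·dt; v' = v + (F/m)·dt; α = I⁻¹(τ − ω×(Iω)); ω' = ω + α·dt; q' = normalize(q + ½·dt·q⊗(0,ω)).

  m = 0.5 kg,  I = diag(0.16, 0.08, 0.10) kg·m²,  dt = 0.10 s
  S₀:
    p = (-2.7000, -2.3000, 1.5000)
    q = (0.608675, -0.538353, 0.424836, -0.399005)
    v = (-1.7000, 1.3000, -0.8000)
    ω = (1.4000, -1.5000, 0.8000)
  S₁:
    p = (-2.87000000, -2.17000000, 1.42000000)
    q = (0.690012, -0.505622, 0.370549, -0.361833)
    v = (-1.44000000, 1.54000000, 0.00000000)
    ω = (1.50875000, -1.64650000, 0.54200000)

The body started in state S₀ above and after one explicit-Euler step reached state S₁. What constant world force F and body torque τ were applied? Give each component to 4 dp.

v₁ − v₀ = (0.26000000, 0.24000000, 0.80000000)
applied force F = (1.3000, 1.2000, 4.0000)
Δω = ω₁−ω₀ = (0.10875000, -0.14650000, -0.25800000)
applied torque τ = (0.1500, -0.0500, -0.0900)

F = (1.3000, 1.2000, 4.0000)
τ = (0.1500, -0.0500, -0.0900)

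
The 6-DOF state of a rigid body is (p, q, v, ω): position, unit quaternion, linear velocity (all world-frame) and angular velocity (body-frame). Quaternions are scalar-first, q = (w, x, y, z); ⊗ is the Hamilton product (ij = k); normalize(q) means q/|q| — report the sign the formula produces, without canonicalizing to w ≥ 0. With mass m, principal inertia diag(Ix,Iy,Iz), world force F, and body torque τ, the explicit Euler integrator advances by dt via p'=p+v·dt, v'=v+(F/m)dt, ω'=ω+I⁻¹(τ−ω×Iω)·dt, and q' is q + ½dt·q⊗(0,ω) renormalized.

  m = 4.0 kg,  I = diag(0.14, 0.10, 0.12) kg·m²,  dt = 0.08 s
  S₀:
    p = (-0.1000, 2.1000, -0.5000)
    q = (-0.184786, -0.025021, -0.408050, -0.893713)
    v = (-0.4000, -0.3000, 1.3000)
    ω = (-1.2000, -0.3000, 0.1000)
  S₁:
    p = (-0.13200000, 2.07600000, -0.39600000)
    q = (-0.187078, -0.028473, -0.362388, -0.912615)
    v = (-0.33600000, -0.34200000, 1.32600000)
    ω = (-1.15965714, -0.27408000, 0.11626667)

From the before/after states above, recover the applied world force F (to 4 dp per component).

v₁ − v₀ = (0.06400000, -0.04200000, 0.02600000)
F = m·Δv/dt = (3.2000, -2.1000, 1.3000)

F = (3.2000, -2.1000, 1.3000)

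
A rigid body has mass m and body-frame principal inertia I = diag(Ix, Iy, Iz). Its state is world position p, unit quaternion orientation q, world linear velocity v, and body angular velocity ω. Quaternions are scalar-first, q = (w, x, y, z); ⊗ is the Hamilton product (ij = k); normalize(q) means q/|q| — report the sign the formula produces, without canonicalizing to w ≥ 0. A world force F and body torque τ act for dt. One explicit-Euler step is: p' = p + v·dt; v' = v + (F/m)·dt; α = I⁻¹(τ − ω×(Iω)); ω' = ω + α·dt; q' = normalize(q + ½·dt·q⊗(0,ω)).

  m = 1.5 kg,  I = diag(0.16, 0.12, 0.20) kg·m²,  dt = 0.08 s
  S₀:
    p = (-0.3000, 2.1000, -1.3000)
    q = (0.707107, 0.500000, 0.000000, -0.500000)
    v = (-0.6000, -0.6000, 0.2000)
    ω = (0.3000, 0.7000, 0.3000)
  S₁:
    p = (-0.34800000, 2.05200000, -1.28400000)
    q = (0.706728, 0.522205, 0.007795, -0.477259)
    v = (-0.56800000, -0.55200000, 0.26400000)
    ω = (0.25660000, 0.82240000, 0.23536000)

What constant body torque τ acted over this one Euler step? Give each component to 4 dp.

τ = (-0.0700, 0.1800, -0.1700)

ω₁ − ω₀ = (-0.04340000, 0.12240000, -0.06464000)
precession coupling = (0.0168, -0.0036, -0.0084)
applied torque τ = (-0.0700, 0.1800, -0.1700)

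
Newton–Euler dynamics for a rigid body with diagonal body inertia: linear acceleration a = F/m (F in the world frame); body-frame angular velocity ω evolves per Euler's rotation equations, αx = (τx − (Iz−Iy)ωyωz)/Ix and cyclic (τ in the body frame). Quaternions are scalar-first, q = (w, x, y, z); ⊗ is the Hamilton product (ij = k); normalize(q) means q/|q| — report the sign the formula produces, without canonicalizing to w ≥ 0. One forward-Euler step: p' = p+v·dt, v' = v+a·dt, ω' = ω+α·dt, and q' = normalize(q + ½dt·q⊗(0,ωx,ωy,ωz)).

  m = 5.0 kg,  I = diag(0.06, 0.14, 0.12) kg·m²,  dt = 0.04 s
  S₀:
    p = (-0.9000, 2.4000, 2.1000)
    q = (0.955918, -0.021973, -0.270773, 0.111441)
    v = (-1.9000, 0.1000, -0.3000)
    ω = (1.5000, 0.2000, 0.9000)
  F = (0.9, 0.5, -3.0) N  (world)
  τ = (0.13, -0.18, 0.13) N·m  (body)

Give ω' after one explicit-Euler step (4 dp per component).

ω' = (1.5891, 0.1717, 0.9353)

ω×(Iω) gyroscopic = (-0.0036, -0.0810, 0.0240)
(τ − ω×Iω)/I = (2.2267, -0.7071, 0.8833)
ω' = ω + α·dt = (1.5891, 0.1717, 0.9353)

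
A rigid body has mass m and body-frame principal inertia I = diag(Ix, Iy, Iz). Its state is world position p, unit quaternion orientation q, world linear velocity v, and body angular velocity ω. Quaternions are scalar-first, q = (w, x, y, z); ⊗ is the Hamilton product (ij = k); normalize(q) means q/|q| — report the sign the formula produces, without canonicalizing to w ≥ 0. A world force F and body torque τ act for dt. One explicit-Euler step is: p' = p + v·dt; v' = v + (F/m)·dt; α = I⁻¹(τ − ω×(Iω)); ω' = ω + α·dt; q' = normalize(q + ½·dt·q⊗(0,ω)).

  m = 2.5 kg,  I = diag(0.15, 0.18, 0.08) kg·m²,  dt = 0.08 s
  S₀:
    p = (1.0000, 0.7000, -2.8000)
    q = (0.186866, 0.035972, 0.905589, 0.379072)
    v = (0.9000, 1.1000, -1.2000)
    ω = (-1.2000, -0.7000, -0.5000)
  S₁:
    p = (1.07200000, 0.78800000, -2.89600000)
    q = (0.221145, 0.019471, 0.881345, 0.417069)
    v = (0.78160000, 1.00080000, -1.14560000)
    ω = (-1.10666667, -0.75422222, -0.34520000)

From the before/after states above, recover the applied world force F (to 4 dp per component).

F = (-3.7000, -3.1000, 1.7000)

Δv = v₁−v₀ = (-0.11840000, -0.09920000, 0.05440000)
m·(v₁−v₀)/dt = (-3.7000, -3.1000, 1.7000)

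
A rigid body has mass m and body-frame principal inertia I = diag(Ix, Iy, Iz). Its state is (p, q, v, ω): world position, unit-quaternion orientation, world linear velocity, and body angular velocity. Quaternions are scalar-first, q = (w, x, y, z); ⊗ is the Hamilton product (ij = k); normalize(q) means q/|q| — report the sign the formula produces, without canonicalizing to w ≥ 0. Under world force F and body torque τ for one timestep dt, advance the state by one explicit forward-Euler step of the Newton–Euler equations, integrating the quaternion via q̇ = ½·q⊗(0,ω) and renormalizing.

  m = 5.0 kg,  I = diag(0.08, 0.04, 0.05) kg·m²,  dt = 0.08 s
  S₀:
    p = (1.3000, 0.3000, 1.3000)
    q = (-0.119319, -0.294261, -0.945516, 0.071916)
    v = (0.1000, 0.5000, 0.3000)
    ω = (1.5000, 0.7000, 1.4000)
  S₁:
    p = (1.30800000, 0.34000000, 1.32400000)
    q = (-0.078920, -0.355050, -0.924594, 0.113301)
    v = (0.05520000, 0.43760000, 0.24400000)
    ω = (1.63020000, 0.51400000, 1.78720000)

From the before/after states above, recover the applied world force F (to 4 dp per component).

F = (-2.8000, -3.9000, -3.5000)

velocity change Δv = (-0.04480000, -0.06240000, -0.05600000)
applied force F = (-2.8000, -3.9000, -3.5000)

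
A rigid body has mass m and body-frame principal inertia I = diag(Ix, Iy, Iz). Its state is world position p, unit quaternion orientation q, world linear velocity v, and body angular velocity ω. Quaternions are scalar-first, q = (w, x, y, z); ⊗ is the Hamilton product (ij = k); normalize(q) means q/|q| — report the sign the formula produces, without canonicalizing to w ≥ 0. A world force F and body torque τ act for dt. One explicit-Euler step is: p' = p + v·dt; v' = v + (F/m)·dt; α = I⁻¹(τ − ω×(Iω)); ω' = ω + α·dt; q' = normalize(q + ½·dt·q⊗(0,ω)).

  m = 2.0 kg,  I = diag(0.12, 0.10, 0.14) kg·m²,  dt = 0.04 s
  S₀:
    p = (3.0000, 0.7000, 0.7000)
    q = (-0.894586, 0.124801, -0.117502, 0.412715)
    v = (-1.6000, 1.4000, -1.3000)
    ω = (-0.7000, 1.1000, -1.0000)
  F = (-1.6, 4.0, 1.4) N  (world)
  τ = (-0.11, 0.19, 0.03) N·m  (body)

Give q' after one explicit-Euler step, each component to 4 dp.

q⊗(0,ω) = (0.6293279, 0.2897257, -1.1481441, 0.9496157)
q' = normalize(q + ½dt·q⊗(0,ω)) = (-0.8815, 0.1305, -0.1404, 0.4315)

q' = (-0.8815, 0.1305, -0.1404, 0.4315)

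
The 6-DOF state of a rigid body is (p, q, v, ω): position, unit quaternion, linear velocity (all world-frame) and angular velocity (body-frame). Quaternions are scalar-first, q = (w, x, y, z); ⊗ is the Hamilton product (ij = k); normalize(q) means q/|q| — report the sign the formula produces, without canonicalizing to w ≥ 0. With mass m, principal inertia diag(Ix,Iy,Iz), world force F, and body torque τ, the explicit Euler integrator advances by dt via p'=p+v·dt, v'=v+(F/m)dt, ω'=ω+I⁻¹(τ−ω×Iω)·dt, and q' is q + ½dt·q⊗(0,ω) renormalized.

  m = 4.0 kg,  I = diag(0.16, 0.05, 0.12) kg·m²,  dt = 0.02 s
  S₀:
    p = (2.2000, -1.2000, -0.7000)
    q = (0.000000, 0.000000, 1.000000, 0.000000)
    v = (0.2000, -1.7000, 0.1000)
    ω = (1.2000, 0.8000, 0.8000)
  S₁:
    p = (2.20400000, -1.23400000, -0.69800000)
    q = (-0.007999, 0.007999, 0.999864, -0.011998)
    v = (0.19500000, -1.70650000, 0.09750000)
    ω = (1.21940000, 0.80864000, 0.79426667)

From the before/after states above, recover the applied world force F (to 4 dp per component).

F = (-1.0000, -1.3000, -0.5000)

velocity change Δv = (-0.00500000, -0.00650000, -0.00250000)
F = m·Δv/dt = (-1.0000, -1.3000, -0.5000)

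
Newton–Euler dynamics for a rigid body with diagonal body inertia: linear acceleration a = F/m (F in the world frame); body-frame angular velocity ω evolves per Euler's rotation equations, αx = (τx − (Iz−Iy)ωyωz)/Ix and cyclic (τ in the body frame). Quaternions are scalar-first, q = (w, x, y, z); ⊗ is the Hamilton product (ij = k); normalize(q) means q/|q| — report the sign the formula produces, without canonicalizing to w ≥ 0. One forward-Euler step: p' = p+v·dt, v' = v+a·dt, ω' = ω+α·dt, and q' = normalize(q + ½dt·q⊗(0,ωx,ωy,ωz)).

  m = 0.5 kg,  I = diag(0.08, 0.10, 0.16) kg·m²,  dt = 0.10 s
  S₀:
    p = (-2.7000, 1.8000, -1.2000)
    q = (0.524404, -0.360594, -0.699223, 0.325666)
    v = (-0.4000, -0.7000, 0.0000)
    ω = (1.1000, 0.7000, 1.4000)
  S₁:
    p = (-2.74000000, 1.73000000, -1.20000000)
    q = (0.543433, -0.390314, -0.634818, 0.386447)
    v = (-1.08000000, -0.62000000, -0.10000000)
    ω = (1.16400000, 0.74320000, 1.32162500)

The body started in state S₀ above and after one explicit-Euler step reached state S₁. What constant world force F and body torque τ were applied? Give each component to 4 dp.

F = (-3.4000, 0.4000, -0.5000)
τ = (0.1100, -0.0800, -0.1100)

ω₁ − ω₀ = (0.06400000, 0.04320000, -0.07837500)
τ = I·(Δω/dt) + ω₀×(Iω₀) = (0.1100, -0.0800, -0.1100)
v₁ − v₀ = (-0.68000000, 0.08000000, -0.10000000)
m·(v₁−v₀)/dt = (-3.4000, 0.4000, -0.5000)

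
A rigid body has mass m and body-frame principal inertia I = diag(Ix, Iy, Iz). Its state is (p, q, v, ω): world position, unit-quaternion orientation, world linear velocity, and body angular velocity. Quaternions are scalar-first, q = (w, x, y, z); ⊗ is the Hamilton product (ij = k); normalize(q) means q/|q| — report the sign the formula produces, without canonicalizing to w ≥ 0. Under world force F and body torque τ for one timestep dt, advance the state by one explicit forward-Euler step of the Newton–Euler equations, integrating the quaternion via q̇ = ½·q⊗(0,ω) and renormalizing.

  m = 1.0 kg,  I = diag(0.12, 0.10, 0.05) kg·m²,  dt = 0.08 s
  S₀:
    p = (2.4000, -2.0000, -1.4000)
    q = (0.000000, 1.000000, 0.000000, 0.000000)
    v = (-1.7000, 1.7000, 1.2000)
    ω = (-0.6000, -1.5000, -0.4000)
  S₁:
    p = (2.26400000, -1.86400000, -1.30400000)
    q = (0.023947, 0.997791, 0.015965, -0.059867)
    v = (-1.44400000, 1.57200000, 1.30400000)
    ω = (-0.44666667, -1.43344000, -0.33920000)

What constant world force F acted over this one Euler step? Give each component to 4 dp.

F = (3.2000, -1.6000, 1.3000)

Δv = v₁−v₀ = (0.25600000, -0.12800000, 0.10400000)
applied force F = (3.2000, -1.6000, 1.3000)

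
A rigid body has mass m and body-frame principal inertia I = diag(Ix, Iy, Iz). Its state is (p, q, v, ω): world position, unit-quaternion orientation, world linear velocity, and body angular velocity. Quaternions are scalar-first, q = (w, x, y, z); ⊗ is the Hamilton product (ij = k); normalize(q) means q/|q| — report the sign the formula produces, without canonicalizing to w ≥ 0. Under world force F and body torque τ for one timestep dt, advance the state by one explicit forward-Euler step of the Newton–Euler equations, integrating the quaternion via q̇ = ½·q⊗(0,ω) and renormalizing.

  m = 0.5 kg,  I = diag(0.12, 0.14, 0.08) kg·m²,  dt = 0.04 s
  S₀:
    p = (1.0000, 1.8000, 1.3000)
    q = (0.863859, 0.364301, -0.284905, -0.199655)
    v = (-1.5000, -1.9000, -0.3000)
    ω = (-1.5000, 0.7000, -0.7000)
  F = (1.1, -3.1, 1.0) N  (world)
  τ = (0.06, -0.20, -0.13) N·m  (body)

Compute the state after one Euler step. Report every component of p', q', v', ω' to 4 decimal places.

p' = (0.9400, 1.7240, 1.2880)
q' = (0.8754, 0.3449, -0.2616, -0.2151)
v' = (-1.4120, -2.1480, -0.2200)
ω' = (-1.4898, 0.6309, -0.7545)

gyro term ω×Iω = (0.0294, 0.0420, -0.0210)
(τ − ω×Iω)/I = (0.2550, -1.7286, -1.3625)
ω + α·dt = (-1.4898, 0.6309, -0.7545)
2q̇ = q⊗(0,ω) = (0.6061265, -0.9565965, 1.1591945, -0.7770481)
q' = normalize(q + ½dt·q⊗(0,ω)) = (0.8754, 0.3449, -0.2616, -0.2151)
a = F/m = (2.2000, -6.2000, 2.0000)
p' = p + v·dt = (0.9400, 1.7240, 1.2880)
new velocity v' = (-1.4120, -2.1480, -0.2200)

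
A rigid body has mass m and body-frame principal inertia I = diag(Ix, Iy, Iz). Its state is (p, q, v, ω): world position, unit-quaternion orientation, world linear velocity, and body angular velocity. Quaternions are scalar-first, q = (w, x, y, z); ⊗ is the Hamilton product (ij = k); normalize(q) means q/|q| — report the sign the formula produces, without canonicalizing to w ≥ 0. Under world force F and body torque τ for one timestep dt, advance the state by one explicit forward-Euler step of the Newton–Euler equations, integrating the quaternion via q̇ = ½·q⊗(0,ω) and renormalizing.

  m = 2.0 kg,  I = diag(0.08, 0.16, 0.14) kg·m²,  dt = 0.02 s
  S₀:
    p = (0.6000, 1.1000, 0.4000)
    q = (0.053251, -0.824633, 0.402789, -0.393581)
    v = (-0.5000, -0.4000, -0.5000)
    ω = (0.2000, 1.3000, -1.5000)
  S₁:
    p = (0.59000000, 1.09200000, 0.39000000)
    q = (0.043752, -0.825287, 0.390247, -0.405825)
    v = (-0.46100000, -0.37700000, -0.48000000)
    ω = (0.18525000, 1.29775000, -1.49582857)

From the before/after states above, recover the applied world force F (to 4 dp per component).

velocity change Δv = (0.03900000, 0.02300000, 0.02000000)
applied force F = (3.9000, 2.3000, 2.0000)

F = (3.9000, 2.3000, 2.0000)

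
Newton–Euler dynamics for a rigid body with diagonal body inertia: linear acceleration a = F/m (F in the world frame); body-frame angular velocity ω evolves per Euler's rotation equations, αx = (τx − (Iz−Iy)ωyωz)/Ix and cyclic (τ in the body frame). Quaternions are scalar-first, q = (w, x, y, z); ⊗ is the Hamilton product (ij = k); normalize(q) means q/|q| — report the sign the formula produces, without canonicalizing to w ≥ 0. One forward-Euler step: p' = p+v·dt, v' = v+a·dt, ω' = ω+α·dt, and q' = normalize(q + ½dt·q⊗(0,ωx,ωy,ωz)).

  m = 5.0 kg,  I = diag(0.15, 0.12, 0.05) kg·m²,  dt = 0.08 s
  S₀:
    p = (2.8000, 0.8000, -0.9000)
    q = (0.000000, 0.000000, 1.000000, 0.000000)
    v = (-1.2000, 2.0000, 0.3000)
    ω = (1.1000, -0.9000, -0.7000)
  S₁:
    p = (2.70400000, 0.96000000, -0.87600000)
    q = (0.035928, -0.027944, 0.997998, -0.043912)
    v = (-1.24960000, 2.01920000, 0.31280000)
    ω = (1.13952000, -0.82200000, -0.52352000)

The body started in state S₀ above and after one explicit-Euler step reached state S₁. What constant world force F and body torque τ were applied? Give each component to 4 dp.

rate change Δω = (0.03952000, 0.07800000, 0.17648000)
gyro term ω₀×Iω₀ = (-0.0441, -0.0770, 0.0297)
I·α + gyro = (0.0300, 0.0400, 0.1400)
v₁ − v₀ = (-0.04960000, 0.01920000, 0.01280000)
m·(v₁−v₀)/dt = (-3.1000, 1.2000, 0.8000)

F = (-3.1000, 1.2000, 0.8000)
τ = (0.0300, 0.0400, 0.1400)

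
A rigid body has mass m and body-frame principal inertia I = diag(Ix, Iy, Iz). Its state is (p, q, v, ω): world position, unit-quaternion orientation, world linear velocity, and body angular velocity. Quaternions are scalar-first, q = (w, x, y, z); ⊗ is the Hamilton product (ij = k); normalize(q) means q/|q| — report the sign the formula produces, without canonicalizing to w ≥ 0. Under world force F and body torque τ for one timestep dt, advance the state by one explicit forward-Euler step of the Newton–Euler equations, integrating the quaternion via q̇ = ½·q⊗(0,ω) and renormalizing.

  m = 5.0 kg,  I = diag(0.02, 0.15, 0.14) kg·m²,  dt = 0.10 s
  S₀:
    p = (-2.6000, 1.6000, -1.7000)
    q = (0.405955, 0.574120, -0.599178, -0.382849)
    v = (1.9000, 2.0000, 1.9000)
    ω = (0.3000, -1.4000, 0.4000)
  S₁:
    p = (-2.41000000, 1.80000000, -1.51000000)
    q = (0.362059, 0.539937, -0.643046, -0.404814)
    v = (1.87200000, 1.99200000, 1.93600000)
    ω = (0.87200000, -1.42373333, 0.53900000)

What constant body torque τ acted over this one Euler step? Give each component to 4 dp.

Δω = ω₁−ω₀ = (0.57200000, -0.02373333, 0.13900000)
τ = I·(Δω/dt) + ω₀×(Iω₀) = (0.1200, -0.0500, 0.1400)

τ = (0.1200, -0.0500, 0.1400)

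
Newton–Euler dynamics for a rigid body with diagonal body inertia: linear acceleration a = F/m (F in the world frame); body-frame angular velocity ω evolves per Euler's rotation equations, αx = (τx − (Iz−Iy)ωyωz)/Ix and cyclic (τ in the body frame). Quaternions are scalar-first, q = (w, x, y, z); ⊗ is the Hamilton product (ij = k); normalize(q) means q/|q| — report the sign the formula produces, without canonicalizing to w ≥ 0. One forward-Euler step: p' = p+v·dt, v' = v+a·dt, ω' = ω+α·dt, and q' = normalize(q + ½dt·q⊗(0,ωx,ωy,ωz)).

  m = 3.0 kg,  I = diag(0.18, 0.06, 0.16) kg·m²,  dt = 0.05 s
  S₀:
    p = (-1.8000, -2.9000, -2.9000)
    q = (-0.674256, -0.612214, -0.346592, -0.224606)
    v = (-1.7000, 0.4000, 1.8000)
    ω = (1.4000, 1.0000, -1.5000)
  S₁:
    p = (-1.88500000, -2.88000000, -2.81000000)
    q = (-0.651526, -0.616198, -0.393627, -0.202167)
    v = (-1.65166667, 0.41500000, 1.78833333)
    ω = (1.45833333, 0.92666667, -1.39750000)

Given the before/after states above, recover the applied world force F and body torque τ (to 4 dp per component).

ω₁ − ω₀ = (0.05833333, -0.07333333, 0.10250000)
applied torque τ = (0.0600, -0.1300, 0.1600)
v₁ − v₀ = (0.04833333, 0.01500000, -0.01166667)
applied force F = (2.9000, 0.9000, -0.7000)

F = (2.9000, 0.9000, -0.7000)
τ = (0.0600, -0.1300, 0.1600)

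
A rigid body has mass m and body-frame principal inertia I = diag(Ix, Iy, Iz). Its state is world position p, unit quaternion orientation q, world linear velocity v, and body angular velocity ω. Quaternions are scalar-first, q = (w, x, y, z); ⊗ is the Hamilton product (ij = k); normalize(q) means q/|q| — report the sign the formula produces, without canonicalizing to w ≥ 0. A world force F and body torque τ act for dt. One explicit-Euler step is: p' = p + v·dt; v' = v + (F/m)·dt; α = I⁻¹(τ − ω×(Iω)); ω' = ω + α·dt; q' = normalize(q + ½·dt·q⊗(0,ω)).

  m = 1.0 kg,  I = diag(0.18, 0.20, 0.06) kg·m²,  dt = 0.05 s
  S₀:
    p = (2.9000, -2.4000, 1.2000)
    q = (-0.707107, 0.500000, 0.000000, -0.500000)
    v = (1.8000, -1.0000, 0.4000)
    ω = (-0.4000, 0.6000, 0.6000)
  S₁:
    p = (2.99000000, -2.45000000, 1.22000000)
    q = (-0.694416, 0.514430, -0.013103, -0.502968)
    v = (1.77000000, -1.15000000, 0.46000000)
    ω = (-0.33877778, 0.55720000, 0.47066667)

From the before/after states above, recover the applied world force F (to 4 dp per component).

F = (-0.6000, -3.0000, 1.2000)

Δv = v₁−v₀ = (-0.03000000, -0.15000000, 0.06000000)
applied force F = (-0.6000, -3.0000, 1.2000)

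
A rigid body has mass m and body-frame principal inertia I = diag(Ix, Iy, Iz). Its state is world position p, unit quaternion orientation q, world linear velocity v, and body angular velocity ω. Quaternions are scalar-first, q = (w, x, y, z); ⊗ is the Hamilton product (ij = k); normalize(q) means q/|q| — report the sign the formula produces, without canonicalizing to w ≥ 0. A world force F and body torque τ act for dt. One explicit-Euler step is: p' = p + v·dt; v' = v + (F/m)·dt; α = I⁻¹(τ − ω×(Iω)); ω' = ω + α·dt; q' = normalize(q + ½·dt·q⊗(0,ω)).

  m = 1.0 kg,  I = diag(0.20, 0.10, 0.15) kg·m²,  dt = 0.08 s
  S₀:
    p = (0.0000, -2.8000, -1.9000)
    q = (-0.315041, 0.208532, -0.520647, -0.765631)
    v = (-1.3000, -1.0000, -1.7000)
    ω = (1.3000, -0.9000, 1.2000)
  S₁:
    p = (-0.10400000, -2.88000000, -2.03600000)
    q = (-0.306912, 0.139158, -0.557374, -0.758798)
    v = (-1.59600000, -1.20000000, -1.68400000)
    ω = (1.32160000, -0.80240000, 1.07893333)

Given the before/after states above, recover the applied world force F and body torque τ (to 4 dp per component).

v₁ − v₀ = (-0.29600000, -0.20000000, 0.01600000)
applied force F = (-3.7000, -2.5000, 0.2000)
ω₁ − ω₀ = (0.02160000, 0.09760000, -0.12106667)
applied torque τ = (0.0000, 0.2000, -0.1100)

F = (-3.7000, -2.5000, 0.2000)
τ = (0.0000, 0.2000, -0.1100)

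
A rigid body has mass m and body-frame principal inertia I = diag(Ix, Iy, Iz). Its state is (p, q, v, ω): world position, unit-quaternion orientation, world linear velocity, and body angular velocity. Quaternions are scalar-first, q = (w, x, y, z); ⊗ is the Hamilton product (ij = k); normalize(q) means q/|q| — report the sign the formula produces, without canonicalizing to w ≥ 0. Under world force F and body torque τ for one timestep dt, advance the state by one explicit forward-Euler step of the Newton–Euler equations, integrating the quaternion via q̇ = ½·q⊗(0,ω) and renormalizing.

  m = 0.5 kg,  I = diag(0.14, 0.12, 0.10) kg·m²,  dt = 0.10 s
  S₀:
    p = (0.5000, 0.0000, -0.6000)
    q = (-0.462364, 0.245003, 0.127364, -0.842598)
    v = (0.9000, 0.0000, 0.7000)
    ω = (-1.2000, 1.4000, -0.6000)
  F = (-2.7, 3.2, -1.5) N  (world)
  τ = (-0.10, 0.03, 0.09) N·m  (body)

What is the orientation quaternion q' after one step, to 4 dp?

q' = (-0.4796, 0.3264, 0.1522, -0.8002)

2q̇ = q⊗(0,ω) = (-0.3898648, 1.6580556, 0.5108098, 0.7732594)
q + ½dt·q⊗(0,ω), renormalized = (-0.4796, 0.3264, 0.1522, -0.8002)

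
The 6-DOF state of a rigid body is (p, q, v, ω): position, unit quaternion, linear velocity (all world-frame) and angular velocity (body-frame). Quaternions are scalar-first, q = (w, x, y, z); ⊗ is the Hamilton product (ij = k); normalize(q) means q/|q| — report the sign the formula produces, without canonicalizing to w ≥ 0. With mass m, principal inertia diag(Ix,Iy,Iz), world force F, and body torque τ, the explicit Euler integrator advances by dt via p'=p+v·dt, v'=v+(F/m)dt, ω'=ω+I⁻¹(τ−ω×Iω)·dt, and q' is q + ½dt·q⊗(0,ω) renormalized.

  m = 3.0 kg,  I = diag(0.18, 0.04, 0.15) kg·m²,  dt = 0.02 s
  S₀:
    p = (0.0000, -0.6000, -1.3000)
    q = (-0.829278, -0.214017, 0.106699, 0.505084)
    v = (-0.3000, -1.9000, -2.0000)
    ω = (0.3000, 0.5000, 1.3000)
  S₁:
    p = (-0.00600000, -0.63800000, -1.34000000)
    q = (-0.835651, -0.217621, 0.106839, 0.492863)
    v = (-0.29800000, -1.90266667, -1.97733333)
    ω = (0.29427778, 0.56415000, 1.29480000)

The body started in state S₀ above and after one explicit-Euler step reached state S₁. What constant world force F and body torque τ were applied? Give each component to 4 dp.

F = (0.3000, -0.4000, 3.4000)
τ = (0.0200, 0.1400, -0.0600)

ω₁ − ω₀ = (-0.00572222, 0.06415000, -0.00520000)
ω₀×(Iω₀) = (0.0715, 0.0117, -0.0210)
I·α + gyro = (0.0200, 0.1400, -0.0600)
Δv = v₁−v₀ = (0.00200000, -0.00266667, 0.02266667)
applied force F = (0.3000, -0.4000, 3.4000)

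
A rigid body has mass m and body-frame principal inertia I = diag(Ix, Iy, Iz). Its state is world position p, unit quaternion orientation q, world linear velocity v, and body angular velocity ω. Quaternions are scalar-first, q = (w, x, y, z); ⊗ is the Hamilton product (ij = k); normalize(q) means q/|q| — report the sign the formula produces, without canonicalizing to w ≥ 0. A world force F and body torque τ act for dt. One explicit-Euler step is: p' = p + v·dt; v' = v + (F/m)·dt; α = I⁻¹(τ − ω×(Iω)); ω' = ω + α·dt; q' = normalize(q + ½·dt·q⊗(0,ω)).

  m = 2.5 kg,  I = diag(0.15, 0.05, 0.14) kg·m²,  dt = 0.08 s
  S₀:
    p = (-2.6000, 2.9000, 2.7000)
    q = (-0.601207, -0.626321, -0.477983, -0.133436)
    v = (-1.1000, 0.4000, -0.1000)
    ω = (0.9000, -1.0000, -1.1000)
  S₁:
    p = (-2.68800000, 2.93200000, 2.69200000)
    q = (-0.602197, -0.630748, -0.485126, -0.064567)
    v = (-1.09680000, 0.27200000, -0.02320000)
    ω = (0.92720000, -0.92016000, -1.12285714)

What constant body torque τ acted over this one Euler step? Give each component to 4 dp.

Δω = ω₁−ω₀ = (0.02720000, 0.07984000, -0.02285714)
precession coupling = (0.0990, -0.0099, 0.0900)
I·α + gyro = (0.1500, 0.0400, 0.0500)

τ = (0.1500, 0.0400, 0.0500)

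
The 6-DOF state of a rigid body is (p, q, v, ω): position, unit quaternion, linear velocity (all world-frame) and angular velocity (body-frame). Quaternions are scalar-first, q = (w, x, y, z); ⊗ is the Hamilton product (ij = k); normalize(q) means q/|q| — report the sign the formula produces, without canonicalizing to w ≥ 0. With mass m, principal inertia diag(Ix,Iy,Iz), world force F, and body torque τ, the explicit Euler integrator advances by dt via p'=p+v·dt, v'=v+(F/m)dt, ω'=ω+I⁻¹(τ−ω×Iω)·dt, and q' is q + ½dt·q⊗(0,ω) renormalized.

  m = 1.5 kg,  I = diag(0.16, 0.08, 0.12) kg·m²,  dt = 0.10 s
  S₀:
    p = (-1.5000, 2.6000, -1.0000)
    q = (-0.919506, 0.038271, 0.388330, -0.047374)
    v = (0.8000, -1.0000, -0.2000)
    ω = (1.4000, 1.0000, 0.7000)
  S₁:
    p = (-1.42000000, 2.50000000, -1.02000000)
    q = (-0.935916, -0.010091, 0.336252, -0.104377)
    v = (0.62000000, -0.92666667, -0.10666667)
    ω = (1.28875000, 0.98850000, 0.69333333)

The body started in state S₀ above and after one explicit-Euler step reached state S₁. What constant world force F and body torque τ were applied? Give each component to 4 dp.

rate change Δω = (-0.11125000, -0.01150000, -0.00666667)
τ = I·(Δω/dt) + ω₀×(Iω₀) = (-0.1500, 0.0300, -0.1200)
v₁ − v₀ = (-0.18000000, 0.07333333, 0.09333333)
m·(v₁−v₀)/dt = (-2.7000, 1.1000, 1.4000)

F = (-2.7000, 1.1000, 1.4000)
τ = (-0.1500, 0.0300, -0.1200)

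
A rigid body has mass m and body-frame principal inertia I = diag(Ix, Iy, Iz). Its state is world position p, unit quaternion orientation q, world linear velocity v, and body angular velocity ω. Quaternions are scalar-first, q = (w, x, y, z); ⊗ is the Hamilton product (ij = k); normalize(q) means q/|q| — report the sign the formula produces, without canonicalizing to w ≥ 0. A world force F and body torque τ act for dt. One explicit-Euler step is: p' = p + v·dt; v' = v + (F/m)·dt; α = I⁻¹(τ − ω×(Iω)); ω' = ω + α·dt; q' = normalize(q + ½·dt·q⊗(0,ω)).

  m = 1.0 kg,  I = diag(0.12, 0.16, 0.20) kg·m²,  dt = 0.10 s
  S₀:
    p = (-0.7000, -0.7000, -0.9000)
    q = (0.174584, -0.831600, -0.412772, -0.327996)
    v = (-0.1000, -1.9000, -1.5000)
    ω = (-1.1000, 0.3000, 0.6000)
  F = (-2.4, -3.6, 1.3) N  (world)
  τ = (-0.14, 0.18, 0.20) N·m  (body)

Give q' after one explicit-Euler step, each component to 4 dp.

q⊗(0,ω) = (-0.5941308, -0.3413068, 0.9121308, -0.5987788)
updated quaternion q' = (0.1446, -0.8469, -0.3664, -0.3572)

q' = (0.1446, -0.8469, -0.3664, -0.3572)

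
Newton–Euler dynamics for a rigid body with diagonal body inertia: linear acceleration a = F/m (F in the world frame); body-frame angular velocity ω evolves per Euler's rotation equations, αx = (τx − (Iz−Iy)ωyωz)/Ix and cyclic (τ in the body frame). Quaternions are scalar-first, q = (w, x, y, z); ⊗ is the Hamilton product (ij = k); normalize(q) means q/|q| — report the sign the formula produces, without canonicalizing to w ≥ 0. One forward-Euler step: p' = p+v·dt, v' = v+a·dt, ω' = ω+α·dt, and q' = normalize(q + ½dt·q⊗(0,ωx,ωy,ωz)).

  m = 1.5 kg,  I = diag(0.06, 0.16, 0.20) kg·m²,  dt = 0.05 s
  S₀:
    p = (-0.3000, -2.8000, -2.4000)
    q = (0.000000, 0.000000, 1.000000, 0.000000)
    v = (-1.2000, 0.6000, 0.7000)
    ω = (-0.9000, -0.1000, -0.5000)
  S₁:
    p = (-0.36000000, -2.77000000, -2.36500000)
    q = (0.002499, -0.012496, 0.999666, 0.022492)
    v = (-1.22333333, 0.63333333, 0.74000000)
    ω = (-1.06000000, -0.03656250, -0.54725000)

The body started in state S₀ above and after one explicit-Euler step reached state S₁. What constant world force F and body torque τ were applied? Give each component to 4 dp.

Δω = ω₁−ω₀ = (-0.16000000, 0.06343750, -0.04725000)
I·α + gyro = (-0.1900, 0.1400, -0.1800)
velocity change Δv = (-0.02333333, 0.03333333, 0.04000000)
m·(v₁−v₀)/dt = (-0.7000, 1.0000, 1.2000)

F = (-0.7000, 1.0000, 1.2000)
τ = (-0.1900, 0.1400, -0.1800)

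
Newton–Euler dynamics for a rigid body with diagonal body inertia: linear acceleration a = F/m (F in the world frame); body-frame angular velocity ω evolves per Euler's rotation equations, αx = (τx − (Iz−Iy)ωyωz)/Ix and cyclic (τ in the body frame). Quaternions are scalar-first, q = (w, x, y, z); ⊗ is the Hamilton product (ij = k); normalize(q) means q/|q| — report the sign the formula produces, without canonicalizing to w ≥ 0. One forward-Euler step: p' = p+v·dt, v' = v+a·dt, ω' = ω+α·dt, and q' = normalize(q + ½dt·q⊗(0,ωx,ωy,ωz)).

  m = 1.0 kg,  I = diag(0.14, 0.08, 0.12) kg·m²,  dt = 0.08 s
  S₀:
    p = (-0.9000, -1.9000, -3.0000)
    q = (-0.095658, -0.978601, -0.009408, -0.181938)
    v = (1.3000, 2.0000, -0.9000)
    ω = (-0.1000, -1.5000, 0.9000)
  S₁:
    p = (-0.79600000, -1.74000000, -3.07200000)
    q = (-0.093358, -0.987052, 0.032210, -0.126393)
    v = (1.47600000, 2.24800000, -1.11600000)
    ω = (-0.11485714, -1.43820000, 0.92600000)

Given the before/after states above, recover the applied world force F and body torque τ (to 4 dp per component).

Δv = v₁−v₀ = (0.17600000, 0.24800000, -0.21600000)
F = m·Δv/dt = (2.2000, 3.1000, -2.7000)
ω₁ − ω₀ = (-0.01485714, 0.06180000, 0.02600000)
I·α + gyro = (-0.0800, 0.0600, 0.0300)

F = (2.2000, 3.1000, -2.7000)
τ = (-0.0800, 0.0600, 0.0300)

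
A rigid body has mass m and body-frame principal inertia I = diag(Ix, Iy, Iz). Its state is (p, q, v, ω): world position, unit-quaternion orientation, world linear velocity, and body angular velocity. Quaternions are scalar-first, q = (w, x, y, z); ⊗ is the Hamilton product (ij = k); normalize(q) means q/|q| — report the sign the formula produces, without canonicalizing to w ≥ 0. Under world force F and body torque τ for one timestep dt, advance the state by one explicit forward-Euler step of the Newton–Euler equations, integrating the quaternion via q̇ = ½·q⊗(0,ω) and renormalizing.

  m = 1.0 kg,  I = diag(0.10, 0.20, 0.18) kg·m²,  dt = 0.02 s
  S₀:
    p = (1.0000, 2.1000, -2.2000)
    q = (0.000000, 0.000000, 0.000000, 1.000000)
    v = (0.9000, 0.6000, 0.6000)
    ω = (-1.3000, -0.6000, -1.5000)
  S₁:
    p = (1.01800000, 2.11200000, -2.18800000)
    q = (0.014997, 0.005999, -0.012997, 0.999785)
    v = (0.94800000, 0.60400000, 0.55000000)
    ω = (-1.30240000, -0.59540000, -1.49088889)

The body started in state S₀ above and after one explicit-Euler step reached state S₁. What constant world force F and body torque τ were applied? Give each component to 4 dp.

F = (2.4000, 0.2000, -2.5000)
τ = (-0.0300, -0.1100, 0.1600)

v₁ − v₀ = (0.04800000, 0.00400000, -0.05000000)
F = m·Δv/dt = (2.4000, 0.2000, -2.5000)
Δω = ω₁−ω₀ = (-0.00240000, 0.00460000, 0.00911111)
ω₀×(Iω₀) = (-0.0180, -0.1560, 0.0780)
I·α + gyro = (-0.0300, -0.1100, 0.1600)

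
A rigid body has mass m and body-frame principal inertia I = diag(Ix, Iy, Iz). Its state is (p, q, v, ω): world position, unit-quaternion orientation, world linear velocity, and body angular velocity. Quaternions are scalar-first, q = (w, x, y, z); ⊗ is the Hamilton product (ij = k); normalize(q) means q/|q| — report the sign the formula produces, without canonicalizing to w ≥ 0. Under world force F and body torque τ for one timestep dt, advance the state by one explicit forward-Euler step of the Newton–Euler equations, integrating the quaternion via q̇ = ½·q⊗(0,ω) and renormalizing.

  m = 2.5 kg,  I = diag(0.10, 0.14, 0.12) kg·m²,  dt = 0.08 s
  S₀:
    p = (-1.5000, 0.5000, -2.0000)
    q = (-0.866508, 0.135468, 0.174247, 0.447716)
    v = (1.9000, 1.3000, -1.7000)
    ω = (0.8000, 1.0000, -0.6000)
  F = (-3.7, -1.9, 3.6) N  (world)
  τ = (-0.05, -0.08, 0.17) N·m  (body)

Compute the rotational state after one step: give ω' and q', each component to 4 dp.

(τ − ω×Iω)/I = (-0.6200, -0.6400, 1.1500)
ω' = ω + α·dt = (0.7504, 0.9488, -0.5080)
2q̇ = q⊗(0,ω) = (-0.0139918, -1.2454706, -0.4270544, 0.5159752)
updated quaternion q' = (-0.8657, 0.0855, 0.1569, 0.4676)

ω' = (0.7504, 0.9488, -0.5080)
q' = (-0.8657, 0.0855, 0.1569, 0.4676)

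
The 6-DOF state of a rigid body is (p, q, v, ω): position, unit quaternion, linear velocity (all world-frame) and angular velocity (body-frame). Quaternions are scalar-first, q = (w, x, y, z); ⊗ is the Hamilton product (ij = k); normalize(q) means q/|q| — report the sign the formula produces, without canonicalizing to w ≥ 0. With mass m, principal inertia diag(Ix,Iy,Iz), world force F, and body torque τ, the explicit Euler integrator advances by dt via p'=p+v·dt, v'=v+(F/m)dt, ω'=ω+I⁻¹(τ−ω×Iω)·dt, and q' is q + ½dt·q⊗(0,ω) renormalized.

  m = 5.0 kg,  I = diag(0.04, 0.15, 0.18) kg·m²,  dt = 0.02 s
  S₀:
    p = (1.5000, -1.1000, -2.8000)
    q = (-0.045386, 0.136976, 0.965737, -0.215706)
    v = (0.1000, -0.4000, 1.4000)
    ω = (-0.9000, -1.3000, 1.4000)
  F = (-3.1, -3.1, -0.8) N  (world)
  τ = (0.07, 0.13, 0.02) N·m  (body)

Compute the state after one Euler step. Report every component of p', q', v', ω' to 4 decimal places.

p' = (1.5020, -1.1080, -2.7720)
q' = (-0.0286, 0.1481, 0.9661, -0.2094)
v' = (0.0876, -0.4124, 1.3968)
ω' = (-0.8377, -1.3062, 1.3879)

ω×(Iω) gyroscopic = (-0.0546, 0.1764, 0.1287)
α = I⁻¹(τ − ω×Iω) = (3.1150, -0.3093, -0.6039)
new body rate ω' = (-0.8377, -1.3062, 1.3879)
Hamilton product q⊗(0,ω) = (1.6807249, 1.1124614, 0.0613708, 0.6275541)
q + ½dt·q⊗(0,ω), renormalized = (-0.0286, 0.1481, 0.9661, -0.2094)
linear accel F/m = (-0.6200, -0.6200, -0.1600)
p + v·dt = (1.5020, -1.1080, -2.7720)
v' = v + a·dt = (0.0876, -0.4124, 1.3968)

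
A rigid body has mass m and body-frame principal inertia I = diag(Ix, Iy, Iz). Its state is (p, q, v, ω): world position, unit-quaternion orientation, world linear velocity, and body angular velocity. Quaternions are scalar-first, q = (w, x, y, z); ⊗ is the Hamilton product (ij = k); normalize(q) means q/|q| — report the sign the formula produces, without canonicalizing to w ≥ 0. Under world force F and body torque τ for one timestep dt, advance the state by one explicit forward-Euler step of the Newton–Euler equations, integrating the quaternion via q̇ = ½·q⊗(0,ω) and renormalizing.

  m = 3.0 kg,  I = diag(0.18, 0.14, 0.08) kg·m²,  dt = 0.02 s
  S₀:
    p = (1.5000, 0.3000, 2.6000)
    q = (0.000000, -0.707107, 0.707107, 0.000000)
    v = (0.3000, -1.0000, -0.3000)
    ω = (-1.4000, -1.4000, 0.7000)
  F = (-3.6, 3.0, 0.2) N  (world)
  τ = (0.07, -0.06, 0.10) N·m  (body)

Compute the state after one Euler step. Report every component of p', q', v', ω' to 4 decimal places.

angular accel α = (0.0622, 0.2714, 2.2300)
ω + α·dt = (-1.3988, -1.3946, 0.7446)
Hamilton product q⊗(0,ω) = (0.0000000, 0.4949749, 0.4949749, 1.9798996)
q + ½dt·q⊗(0,ω), renormalized = (0.0000, -0.7020, 0.7119, 0.0198)
a = (-1.2000, 1.0000, 0.0667)
new position p' = (1.5060, 0.2800, 2.5940)
v' = v + a·dt = (0.2760, -0.9800, -0.2987)

p' = (1.5060, 0.2800, 2.5940)
q' = (0.0000, -0.7020, 0.7119, 0.0198)
v' = (0.2760, -0.9800, -0.2987)
ω' = (-1.3988, -1.3946, 0.7446)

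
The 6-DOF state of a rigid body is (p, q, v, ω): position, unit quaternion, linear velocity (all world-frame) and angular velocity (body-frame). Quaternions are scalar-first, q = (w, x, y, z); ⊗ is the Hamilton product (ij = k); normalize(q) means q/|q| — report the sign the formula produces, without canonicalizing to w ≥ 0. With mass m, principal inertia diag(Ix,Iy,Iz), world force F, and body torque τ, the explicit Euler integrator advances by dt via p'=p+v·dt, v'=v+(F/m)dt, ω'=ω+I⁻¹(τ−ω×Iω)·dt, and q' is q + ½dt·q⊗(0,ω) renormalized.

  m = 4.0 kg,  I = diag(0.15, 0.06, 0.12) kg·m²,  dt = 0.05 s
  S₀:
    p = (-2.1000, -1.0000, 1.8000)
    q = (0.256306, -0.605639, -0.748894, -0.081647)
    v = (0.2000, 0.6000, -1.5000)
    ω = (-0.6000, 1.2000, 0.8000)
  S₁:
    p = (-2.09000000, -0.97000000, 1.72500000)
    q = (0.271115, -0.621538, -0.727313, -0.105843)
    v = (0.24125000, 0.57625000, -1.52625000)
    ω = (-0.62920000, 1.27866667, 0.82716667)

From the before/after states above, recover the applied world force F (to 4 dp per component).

Δv = v₁−v₀ = (0.04125000, -0.02375000, -0.02625000)
F = m·Δv/dt = (3.3000, -1.9000, -2.1000)

F = (3.3000, -1.9000, -2.1000)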